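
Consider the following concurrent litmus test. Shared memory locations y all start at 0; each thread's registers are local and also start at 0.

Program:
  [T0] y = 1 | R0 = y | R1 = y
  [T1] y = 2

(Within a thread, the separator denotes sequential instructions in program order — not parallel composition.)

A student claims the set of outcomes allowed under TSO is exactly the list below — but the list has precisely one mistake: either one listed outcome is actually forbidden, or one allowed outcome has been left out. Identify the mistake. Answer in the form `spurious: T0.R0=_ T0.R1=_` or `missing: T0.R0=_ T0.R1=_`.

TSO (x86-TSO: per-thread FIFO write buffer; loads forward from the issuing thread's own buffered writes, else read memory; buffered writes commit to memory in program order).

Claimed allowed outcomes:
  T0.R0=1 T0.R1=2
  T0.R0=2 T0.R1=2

missing: T0.R0=1 T0.R1=1

outcome vector order: (T0.R0,T0.R1)
under TSO → <1 1> <1 2> <2 2>
TSO∖claimed = {<1 1>}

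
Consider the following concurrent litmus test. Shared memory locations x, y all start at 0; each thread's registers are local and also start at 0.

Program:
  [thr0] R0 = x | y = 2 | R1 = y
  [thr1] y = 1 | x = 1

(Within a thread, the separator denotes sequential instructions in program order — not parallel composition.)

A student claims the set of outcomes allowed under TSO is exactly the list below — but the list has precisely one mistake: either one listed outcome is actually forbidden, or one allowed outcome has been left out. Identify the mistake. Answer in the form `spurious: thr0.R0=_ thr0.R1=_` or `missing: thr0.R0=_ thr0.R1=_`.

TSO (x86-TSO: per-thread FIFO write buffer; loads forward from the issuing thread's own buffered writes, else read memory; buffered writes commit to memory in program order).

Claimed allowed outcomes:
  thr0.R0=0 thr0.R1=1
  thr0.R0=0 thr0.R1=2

outcome vector order: (thr0.R0,thr0.R1)
under TSO → <0 1> <0 2> <1 2>
TSO∖claimed = {<1 2>}

missing: thr0.R0=1 thr0.R1=2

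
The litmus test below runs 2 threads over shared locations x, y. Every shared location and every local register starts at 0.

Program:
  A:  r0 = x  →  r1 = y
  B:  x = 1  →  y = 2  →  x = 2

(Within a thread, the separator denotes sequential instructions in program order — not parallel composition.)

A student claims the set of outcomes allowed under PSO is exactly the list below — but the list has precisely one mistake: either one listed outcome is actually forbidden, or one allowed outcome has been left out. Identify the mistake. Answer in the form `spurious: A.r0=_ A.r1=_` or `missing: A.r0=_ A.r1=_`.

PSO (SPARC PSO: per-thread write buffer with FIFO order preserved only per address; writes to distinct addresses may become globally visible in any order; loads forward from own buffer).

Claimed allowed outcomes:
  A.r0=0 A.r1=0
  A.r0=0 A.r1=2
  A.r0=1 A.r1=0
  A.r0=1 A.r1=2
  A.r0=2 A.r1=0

missing: A.r0=2 A.r1=2

outcome vector order: (A.r0,A.r1)
PSO: 6 outcomes — {0/0, 0/2, 1/0, 1/2, 2/0, 2/2}
PSO∖claimed = {2/2}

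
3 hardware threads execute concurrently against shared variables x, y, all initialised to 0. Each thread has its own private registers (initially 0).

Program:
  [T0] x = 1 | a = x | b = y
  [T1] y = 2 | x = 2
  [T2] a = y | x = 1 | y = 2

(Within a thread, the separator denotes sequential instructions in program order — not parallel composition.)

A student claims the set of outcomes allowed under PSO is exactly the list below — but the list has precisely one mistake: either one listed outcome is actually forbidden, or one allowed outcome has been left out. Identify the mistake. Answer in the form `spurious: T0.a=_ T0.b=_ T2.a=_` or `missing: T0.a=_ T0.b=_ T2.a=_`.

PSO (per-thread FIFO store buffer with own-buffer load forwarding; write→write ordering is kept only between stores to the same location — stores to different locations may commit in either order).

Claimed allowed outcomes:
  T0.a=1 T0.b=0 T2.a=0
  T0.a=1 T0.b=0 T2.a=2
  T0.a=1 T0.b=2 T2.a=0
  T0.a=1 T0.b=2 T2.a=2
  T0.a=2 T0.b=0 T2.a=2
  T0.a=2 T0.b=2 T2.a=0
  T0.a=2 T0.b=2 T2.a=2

outcome vector order: (T0.a,T0.b,T2.a)
[PSO] allowed = {100; 102; 120; 122; 200; 202; 220; 222}
PSO∖claimed = {200}

missing: T0.a=2 T0.b=0 T2.a=0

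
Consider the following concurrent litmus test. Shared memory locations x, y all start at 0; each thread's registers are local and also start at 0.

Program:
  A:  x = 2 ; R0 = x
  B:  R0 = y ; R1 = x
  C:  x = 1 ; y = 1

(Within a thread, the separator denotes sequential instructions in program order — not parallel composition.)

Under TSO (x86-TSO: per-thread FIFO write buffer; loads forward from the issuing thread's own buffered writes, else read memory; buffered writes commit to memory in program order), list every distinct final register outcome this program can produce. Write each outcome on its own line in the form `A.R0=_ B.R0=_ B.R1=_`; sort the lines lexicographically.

outcome vector order: (A.R0,B.R0,B.R1)
|TSO outcomes| = 9

A.R0=1 B.R0=0 B.R1=0
A.R0=1 B.R0=0 B.R1=1
A.R0=1 B.R0=0 B.R1=2
A.R0=1 B.R0=1 B.R1=1
A.R0=2 B.R0=0 B.R1=0
A.R0=2 B.R0=0 B.R1=1
A.R0=2 B.R0=0 B.R1=2
A.R0=2 B.R0=1 B.R1=1
A.R0=2 B.R0=1 B.R1=2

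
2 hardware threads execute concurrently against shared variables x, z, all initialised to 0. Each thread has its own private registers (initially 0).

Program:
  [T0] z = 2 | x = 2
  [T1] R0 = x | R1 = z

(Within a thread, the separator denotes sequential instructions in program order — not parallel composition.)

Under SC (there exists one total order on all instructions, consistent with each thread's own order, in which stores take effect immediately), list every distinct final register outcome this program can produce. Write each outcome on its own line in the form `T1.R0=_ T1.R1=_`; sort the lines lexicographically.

T1.R0=0 T1.R1=0
T1.R0=0 T1.R1=2
T1.R0=2 T1.R1=2

outcome vector order: (T1.R0,T1.R1)
|SC outcomes| = 3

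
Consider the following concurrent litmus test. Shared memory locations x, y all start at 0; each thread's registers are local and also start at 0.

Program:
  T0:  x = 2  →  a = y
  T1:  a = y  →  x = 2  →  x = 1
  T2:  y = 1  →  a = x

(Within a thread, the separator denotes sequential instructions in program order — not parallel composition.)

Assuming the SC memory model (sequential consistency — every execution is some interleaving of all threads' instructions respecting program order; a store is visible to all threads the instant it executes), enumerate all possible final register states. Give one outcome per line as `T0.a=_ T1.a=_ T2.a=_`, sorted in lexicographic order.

T0.a=0 T1.a=0 T2.a=1
T0.a=0 T1.a=0 T2.a=2
T0.a=0 T1.a=1 T2.a=1
T0.a=0 T1.a=1 T2.a=2
T0.a=1 T1.a=0 T2.a=0
T0.a=1 T1.a=0 T2.a=1
T0.a=1 T1.a=0 T2.a=2
T0.a=1 T1.a=1 T2.a=0
T0.a=1 T1.a=1 T2.a=1
T0.a=1 T1.a=1 T2.a=2

outcome vector order: (T0.a,T1.a,T2.a)
|SC outcomes| = 10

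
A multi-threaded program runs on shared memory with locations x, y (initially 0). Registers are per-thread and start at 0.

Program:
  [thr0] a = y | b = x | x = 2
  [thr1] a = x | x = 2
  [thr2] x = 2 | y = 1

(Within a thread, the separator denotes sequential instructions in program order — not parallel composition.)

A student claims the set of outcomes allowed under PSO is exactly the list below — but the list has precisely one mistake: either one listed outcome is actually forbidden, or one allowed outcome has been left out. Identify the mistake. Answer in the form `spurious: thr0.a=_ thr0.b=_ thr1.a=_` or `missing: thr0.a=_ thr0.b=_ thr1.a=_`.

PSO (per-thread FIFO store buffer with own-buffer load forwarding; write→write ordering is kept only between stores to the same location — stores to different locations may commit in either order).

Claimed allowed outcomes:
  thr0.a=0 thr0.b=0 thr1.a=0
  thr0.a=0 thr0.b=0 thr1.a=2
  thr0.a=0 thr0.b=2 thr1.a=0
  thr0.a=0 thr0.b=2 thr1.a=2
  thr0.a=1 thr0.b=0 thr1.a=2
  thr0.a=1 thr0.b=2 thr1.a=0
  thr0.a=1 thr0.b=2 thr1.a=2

missing: thr0.a=1 thr0.b=0 thr1.a=0

outcome vector order: (thr0.a,thr0.b,thr1.a)
[PSO] allowed = {000 002 020 022 100 102 120 122}
PSO∖claimed = {100}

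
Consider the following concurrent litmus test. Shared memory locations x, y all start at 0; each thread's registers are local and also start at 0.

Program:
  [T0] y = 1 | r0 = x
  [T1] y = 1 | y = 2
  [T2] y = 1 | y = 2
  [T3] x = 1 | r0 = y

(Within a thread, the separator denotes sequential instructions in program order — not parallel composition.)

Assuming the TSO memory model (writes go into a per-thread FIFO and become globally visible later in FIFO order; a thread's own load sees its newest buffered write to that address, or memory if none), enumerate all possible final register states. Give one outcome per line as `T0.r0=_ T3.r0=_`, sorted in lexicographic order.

outcome vector order: (T0.r0,T3.r0)
|TSO outcomes| = 6

T0.r0=0 T3.r0=0
T0.r0=0 T3.r0=1
T0.r0=0 T3.r0=2
T0.r0=1 T3.r0=0
T0.r0=1 T3.r0=1
T0.r0=1 T3.r0=2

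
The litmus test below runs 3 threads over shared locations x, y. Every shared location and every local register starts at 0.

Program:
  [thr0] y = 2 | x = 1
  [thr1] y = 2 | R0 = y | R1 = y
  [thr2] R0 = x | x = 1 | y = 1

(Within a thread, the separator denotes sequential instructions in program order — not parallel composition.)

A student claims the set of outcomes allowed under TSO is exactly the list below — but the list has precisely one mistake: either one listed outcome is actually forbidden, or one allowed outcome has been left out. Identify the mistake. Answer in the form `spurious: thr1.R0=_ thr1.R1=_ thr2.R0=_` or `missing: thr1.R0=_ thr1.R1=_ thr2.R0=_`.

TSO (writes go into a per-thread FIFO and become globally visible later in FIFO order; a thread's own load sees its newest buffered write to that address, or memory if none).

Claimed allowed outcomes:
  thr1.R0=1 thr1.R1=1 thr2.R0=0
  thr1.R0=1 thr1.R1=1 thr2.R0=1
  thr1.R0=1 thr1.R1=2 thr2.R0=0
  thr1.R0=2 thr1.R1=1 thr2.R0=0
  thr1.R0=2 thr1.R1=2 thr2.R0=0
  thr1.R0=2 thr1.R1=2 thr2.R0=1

outcome vector order: (thr1.R0,thr1.R1,thr2.R0)
under TSO → 110; 111; 120; 210; 211; 220; 221
TSO∖claimed = {211}

missing: thr1.R0=2 thr1.R1=1 thr2.R0=1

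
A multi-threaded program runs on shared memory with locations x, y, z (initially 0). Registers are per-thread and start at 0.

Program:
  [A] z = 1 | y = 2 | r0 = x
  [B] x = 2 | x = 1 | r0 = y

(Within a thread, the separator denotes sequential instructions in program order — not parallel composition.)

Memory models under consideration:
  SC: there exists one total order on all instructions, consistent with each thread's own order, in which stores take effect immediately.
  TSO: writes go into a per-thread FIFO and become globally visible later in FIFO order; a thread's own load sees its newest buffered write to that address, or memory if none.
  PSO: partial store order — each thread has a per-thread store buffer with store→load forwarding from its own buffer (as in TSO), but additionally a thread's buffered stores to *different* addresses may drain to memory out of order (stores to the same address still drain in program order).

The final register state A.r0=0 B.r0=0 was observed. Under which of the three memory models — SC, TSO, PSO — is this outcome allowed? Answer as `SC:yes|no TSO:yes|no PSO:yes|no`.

SC:no TSO:yes PSO:yes

outcome vector order: (A.r0,B.r0)
[SC] allowed = {(0,2), (1,0), (1,2), (2,2)}
[TSO] allowed = {(0,0), (0,2), (1,0), (1,2), (2,0), (2,2)}
[PSO] allowed = {(0,0), (0,2), (1,0), (1,2), (2,0), (2,2)}
target (0,0) ∈ {TSO,PSO}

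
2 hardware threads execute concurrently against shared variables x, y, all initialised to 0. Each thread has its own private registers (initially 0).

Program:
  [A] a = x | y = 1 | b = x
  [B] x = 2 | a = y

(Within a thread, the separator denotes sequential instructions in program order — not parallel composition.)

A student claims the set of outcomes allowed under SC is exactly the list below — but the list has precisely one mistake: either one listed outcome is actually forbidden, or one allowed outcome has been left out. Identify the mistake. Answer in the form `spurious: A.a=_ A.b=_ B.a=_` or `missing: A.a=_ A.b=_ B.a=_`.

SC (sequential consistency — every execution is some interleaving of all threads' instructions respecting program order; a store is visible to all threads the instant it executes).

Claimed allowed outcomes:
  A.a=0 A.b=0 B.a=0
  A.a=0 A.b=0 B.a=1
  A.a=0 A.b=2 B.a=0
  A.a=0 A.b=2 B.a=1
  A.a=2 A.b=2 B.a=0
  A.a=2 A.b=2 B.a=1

spurious: A.a=0 A.b=0 B.a=0

outcome vector order: (A.a,A.b,B.a)
[SC] allowed = {0/0/1; 0/2/0; 0/2/1; 2/2/0; 2/2/1}
claimed∖SC = {0/0/0}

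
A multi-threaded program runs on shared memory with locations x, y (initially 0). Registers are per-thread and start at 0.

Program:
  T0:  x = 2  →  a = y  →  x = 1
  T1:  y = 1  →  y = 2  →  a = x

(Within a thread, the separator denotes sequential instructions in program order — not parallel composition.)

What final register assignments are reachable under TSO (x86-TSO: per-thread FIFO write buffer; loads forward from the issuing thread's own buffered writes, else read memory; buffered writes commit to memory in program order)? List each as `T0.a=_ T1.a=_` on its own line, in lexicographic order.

T0.a=0 T1.a=0
T0.a=0 T1.a=1
T0.a=0 T1.a=2
T0.a=1 T1.a=0
T0.a=1 T1.a=1
T0.a=1 T1.a=2
T0.a=2 T1.a=0
T0.a=2 T1.a=1
T0.a=2 T1.a=2

outcome vector order: (T0.a,T1.a)
|TSO outcomes| = 9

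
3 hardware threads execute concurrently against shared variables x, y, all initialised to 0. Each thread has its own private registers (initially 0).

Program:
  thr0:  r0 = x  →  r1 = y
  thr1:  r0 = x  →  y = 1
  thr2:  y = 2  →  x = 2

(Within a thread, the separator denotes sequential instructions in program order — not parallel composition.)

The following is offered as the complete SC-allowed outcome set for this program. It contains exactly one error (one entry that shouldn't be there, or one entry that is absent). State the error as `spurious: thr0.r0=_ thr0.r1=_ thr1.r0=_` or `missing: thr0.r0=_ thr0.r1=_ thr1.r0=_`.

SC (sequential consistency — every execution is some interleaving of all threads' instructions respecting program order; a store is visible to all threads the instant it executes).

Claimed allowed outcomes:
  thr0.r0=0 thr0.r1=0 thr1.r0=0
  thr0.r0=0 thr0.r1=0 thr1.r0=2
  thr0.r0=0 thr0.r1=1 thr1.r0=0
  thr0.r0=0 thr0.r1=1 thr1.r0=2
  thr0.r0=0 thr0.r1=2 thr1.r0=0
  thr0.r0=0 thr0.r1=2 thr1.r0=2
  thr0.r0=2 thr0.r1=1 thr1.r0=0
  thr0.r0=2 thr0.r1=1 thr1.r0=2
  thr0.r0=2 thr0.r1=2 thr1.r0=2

outcome vector order: (thr0.r0,thr0.r1,thr1.r0)
[SC] allowed = {(0,0,0), (0,0,2), (0,1,0), (0,1,2), (0,2,0), (0,2,2), (2,1,0), (2,1,2), (2,2,0), (2,2,2)}
SC∖claimed = {(2,2,0)}

missing: thr0.r0=2 thr0.r1=2 thr1.r0=0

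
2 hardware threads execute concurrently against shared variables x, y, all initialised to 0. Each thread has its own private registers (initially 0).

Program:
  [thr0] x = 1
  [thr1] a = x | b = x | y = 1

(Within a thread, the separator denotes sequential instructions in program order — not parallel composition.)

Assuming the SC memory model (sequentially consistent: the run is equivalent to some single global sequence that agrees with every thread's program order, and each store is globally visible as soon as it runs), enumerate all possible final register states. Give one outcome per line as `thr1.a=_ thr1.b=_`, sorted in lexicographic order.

outcome vector order: (thr1.a,thr1.b)
|SC outcomes| = 3

thr1.a=0 thr1.b=0
thr1.a=0 thr1.b=1
thr1.a=1 thr1.b=1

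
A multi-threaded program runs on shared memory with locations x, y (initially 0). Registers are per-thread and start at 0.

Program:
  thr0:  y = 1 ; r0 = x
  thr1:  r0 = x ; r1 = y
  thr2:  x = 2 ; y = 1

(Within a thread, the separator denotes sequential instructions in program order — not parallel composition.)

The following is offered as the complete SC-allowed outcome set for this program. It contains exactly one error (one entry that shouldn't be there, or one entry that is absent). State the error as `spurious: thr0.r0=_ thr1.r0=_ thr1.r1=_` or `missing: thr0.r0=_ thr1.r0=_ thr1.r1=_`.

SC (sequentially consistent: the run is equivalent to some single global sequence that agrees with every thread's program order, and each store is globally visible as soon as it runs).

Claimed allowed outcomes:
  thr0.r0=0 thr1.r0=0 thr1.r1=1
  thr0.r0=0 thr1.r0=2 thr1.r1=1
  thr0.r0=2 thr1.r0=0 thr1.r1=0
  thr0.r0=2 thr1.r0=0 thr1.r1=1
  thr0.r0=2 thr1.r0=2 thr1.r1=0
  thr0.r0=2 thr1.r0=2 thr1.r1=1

missing: thr0.r0=0 thr1.r0=0 thr1.r1=0

outcome vector order: (thr0.r0,thr1.r0,thr1.r1)
SC (7): 000; 001; 021; 200; 201; 220; 221
SC∖claimed = {000}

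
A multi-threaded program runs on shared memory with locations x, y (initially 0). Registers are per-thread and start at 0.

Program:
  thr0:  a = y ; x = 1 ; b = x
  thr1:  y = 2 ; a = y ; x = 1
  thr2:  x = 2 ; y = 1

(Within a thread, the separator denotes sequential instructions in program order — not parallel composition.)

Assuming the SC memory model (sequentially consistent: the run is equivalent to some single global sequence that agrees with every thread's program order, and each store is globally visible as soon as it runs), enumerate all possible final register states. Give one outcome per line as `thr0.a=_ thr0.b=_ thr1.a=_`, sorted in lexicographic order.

outcome vector order: (thr0.a,thr0.b,thr1.a)
|SC outcomes| = 10

thr0.a=0 thr0.b=1 thr1.a=1
thr0.a=0 thr0.b=1 thr1.a=2
thr0.a=0 thr0.b=2 thr1.a=1
thr0.a=0 thr0.b=2 thr1.a=2
thr0.a=1 thr0.b=1 thr1.a=1
thr0.a=1 thr0.b=1 thr1.a=2
thr0.a=2 thr0.b=1 thr1.a=1
thr0.a=2 thr0.b=1 thr1.a=2
thr0.a=2 thr0.b=2 thr1.a=1
thr0.a=2 thr0.b=2 thr1.a=2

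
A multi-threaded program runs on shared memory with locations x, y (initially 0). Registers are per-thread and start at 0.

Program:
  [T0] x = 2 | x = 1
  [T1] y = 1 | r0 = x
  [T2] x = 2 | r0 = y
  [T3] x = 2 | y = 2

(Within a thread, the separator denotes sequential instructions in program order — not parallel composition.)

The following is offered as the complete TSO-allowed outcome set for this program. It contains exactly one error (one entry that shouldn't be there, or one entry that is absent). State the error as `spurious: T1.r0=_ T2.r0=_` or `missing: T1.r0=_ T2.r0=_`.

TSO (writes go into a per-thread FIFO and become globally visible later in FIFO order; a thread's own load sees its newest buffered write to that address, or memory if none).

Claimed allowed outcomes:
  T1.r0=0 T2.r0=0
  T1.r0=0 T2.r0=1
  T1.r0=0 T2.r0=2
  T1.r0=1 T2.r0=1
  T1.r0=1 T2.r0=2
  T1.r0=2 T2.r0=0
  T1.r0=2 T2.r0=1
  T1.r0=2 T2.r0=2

outcome vector order: (T1.r0,T2.r0)
TSO (9): 0/0 0/1 0/2 1/0 1/1 1/2 2/0 2/1 2/2
TSO∖claimed = {1/0}

missing: T1.r0=1 T2.r0=0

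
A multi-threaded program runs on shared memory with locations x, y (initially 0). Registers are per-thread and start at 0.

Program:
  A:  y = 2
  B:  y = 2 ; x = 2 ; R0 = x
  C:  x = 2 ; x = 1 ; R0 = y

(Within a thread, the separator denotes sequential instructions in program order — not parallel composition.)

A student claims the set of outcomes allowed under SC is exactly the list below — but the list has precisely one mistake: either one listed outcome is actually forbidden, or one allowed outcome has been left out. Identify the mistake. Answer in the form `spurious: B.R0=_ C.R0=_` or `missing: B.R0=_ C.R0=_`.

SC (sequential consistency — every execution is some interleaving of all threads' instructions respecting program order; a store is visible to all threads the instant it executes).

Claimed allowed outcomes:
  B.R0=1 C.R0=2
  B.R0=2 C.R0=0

missing: B.R0=2 C.R0=2

outcome vector order: (B.R0,C.R0)
SC: 3 outcomes — {(1,2) (2,0) (2,2)}
SC∖claimed = {(2,2)}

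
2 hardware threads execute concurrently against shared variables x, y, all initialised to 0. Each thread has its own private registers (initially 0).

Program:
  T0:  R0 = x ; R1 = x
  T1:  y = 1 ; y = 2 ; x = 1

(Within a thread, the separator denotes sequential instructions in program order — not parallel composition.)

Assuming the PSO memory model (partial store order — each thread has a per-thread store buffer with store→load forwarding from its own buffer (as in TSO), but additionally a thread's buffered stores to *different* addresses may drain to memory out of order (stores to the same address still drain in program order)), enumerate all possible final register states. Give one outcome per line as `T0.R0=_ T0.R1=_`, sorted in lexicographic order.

outcome vector order: (T0.R0,T0.R1)
|PSO outcomes| = 3

T0.R0=0 T0.R1=0
T0.R0=0 T0.R1=1
T0.R0=1 T0.R1=1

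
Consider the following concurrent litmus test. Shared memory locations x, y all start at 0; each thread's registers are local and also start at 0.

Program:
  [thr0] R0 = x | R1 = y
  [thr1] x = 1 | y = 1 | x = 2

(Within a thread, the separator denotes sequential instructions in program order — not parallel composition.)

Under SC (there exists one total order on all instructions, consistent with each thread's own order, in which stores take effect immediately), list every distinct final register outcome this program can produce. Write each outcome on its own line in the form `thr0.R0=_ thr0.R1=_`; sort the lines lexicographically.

outcome vector order: (thr0.R0,thr0.R1)
|SC outcomes| = 5

thr0.R0=0 thr0.R1=0
thr0.R0=0 thr0.R1=1
thr0.R0=1 thr0.R1=0
thr0.R0=1 thr0.R1=1
thr0.R0=2 thr0.R1=1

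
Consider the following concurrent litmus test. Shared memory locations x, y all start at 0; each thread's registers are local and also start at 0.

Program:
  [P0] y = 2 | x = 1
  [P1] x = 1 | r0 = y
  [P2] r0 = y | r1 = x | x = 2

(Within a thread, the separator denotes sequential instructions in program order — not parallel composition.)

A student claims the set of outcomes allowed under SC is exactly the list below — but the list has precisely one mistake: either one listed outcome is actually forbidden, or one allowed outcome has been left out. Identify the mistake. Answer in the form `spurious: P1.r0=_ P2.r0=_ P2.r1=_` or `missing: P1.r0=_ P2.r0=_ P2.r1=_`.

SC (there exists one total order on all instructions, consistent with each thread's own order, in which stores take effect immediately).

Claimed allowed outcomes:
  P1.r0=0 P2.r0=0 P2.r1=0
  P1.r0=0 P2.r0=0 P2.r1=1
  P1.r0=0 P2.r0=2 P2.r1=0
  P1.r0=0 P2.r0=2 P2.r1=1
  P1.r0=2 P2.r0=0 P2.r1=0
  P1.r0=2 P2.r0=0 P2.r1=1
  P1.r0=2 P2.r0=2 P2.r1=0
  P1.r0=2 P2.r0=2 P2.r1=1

spurious: P1.r0=0 P2.r0=2 P2.r1=0

outcome vector order: (P1.r0,P2.r0,P2.r1)
[SC] allowed = {000 001 021 200 201 220 221}
claimed∖SC = {020}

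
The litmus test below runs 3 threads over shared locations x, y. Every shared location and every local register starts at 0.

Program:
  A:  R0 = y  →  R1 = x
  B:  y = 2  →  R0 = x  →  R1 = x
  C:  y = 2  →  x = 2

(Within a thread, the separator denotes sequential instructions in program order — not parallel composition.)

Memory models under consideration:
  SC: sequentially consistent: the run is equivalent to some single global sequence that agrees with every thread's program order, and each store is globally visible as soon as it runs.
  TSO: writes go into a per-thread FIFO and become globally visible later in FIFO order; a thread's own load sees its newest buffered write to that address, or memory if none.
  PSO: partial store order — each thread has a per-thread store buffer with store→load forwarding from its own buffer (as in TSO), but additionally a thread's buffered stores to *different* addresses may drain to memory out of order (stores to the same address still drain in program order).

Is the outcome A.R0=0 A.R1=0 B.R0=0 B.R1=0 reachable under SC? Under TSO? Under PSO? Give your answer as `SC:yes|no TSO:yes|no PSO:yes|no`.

SC:yes TSO:yes PSO:yes

outcome vector order: (A.R0,A.R1,B.R0,B.R1)
SC: 12 outcomes — {0/0/0/0, 0/0/0/2, 0/0/2/2, 0/2/0/0, 0/2/0/2, 0/2/2/2, 2/0/0/0, 2/0/0/2, 2/0/2/2, 2/2/0/0, 2/2/0/2, 2/2/2/2}
TSO: 12 outcomes — {0/0/0/0, 0/0/0/2, 0/0/2/2, 0/2/0/0, 0/2/0/2, 0/2/2/2, 2/0/0/0, 2/0/0/2, 2/0/2/2, 2/2/0/0, 2/2/0/2, 2/2/2/2}
PSO: 12 outcomes — {0/0/0/0, 0/0/0/2, 0/0/2/2, 0/2/0/0, 0/2/0/2, 0/2/2/2, 2/0/0/0, 2/0/0/2, 2/0/2/2, 2/2/0/0, 2/2/0/2, 2/2/2/2}
target 0/0/0/0 ∈ {SC,TSO,PSO}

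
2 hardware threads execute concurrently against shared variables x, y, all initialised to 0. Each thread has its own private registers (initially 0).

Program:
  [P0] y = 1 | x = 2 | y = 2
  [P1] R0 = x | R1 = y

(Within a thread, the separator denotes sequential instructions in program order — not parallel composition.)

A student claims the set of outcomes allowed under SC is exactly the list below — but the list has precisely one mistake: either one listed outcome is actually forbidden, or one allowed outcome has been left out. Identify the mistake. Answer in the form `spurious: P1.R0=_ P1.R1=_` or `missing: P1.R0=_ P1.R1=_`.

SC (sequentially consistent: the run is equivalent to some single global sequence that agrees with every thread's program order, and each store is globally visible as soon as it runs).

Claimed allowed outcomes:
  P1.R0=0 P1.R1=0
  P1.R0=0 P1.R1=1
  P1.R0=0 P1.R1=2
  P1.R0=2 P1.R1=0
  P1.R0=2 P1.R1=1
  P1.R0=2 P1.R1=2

outcome vector order: (P1.R0,P1.R1)
under SC → 0/0; 0/1; 0/2; 2/1; 2/2
claimed∖SC = {2/0}

spurious: P1.R0=2 P1.R1=0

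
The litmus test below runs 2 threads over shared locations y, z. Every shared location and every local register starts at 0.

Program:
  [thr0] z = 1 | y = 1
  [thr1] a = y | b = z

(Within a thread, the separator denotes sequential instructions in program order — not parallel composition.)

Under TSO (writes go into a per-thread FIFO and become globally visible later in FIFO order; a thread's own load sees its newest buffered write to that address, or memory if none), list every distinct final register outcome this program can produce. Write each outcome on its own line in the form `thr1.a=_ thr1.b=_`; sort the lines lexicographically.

thr1.a=0 thr1.b=0
thr1.a=0 thr1.b=1
thr1.a=1 thr1.b=1

outcome vector order: (thr1.a,thr1.b)
|TSO outcomes| = 3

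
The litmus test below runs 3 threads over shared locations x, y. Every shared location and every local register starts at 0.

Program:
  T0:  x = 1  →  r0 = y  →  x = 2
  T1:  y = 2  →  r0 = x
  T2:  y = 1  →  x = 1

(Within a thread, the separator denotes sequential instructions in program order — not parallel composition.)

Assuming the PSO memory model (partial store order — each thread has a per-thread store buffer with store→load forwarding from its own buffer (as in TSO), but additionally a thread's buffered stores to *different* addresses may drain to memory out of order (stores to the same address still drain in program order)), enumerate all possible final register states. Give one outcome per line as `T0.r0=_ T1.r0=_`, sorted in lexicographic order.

outcome vector order: (T0.r0,T1.r0)
|PSO outcomes| = 9

T0.r0=0 T1.r0=0
T0.r0=0 T1.r0=1
T0.r0=0 T1.r0=2
T0.r0=1 T1.r0=0
T0.r0=1 T1.r0=1
T0.r0=1 T1.r0=2
T0.r0=2 T1.r0=0
T0.r0=2 T1.r0=1
T0.r0=2 T1.r0=2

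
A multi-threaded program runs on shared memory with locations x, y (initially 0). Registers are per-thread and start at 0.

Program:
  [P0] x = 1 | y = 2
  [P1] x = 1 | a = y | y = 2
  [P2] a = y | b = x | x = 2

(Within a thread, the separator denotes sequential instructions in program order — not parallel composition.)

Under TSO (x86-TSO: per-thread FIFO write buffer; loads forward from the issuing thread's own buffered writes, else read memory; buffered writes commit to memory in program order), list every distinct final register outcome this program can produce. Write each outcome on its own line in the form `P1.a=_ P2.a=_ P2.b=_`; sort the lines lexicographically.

P1.a=0 P2.a=0 P2.b=0
P1.a=0 P2.a=0 P2.b=1
P1.a=0 P2.a=2 P2.b=1
P1.a=2 P2.a=0 P2.b=0
P1.a=2 P2.a=0 P2.b=1
P1.a=2 P2.a=2 P2.b=1

outcome vector order: (P1.a,P2.a,P2.b)
|TSO outcomes| = 6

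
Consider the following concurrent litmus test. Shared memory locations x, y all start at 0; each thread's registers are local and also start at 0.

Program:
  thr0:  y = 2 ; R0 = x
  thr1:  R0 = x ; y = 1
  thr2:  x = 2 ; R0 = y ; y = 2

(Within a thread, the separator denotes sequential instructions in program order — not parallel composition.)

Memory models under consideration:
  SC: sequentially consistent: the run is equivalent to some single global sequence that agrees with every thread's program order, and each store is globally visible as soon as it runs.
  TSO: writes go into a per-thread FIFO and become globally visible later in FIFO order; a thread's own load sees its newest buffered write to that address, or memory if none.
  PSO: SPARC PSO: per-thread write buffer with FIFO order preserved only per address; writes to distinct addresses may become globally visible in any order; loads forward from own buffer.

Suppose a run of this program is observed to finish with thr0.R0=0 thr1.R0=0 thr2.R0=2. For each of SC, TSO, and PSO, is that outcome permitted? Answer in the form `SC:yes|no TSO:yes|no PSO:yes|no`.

outcome vector order: (thr0.R0,thr1.R0,thr2.R0)
under SC → 001 002 021 022 200 201 202 220 221 222
under TSO → 000 001 002 020 021 022 200 201 202 220 221 222
under PSO → 000 001 002 020 021 022 200 201 202 220 221 222
target 002 ∈ {SC,TSO,PSO}

SC:yes TSO:yes PSO:yes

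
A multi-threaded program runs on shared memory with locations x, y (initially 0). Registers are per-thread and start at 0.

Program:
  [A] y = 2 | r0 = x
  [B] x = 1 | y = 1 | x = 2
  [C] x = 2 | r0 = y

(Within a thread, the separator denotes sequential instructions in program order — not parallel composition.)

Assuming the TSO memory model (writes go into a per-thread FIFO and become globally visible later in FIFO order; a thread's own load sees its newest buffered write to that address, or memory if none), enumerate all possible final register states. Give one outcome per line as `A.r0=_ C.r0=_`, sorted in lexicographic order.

outcome vector order: (A.r0,C.r0)
|TSO outcomes| = 9

A.r0=0 C.r0=0
A.r0=0 C.r0=1
A.r0=0 C.r0=2
A.r0=1 C.r0=0
A.r0=1 C.r0=1
A.r0=1 C.r0=2
A.r0=2 C.r0=0
A.r0=2 C.r0=1
A.r0=2 C.r0=2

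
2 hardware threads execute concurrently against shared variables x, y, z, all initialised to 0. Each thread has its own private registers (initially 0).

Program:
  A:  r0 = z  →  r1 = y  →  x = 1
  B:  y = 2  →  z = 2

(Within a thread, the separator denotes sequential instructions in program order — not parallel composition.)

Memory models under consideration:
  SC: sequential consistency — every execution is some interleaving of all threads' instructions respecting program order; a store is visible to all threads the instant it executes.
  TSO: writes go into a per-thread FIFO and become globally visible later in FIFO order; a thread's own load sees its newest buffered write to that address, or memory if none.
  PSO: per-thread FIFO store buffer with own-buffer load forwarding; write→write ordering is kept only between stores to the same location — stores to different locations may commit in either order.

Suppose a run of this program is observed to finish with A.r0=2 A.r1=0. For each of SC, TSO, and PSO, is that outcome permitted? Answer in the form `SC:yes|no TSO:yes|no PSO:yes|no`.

outcome vector order: (A.r0,A.r1)
[SC] allowed = {<0 0>; <0 2>; <2 2>}
[TSO] allowed = {<0 0>; <0 2>; <2 2>}
[PSO] allowed = {<0 0>; <0 2>; <2 0>; <2 2>}
target <2 0> ∈ {PSO}

SC:no TSO:no PSO:yes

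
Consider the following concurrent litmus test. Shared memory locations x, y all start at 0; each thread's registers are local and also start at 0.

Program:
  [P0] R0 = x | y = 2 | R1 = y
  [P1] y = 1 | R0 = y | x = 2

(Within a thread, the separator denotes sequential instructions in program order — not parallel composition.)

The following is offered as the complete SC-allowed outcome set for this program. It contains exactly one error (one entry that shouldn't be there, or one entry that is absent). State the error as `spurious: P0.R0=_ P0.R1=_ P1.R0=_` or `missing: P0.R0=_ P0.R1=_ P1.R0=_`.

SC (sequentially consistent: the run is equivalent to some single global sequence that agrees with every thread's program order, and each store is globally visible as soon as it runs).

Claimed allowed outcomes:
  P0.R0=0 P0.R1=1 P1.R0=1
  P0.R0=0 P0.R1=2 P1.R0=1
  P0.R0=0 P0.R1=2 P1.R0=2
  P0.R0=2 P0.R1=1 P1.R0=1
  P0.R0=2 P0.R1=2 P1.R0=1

spurious: P0.R0=2 P0.R1=1 P1.R0=1

outcome vector order: (P0.R0,P0.R1,P1.R0)
SC: 4 outcomes — {011 021 022 221}
claimed∖SC = {211}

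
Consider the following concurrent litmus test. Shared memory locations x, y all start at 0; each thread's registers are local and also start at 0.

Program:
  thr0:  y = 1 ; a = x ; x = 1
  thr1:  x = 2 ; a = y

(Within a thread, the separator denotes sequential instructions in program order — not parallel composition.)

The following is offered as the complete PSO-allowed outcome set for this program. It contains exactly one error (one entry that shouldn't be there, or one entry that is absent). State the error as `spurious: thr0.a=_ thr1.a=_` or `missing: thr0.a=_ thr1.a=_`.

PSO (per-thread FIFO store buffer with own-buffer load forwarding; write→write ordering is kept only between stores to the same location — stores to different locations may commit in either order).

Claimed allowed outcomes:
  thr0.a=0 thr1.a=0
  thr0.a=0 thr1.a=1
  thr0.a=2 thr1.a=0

outcome vector order: (thr0.a,thr1.a)
PSO (4): 0/0, 0/1, 2/0, 2/1
PSO∖claimed = {2/1}

missing: thr0.a=2 thr1.a=1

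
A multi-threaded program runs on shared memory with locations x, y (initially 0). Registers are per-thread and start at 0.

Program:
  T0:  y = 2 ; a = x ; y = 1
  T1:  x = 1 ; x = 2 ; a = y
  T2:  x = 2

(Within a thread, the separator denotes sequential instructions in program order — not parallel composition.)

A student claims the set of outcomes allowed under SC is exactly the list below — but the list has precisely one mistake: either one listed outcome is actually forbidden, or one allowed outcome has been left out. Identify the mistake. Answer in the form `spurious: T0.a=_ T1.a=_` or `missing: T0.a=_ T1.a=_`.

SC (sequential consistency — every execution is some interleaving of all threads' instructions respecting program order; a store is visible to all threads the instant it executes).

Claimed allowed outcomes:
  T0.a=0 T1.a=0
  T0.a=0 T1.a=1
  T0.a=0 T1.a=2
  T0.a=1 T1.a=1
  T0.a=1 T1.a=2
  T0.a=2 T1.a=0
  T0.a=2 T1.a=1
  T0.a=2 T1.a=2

spurious: T0.a=0 T1.a=0

outcome vector order: (T0.a,T1.a)
SC (7): 0/1, 0/2, 1/1, 1/2, 2/0, 2/1, 2/2
claimed∖SC = {0/0}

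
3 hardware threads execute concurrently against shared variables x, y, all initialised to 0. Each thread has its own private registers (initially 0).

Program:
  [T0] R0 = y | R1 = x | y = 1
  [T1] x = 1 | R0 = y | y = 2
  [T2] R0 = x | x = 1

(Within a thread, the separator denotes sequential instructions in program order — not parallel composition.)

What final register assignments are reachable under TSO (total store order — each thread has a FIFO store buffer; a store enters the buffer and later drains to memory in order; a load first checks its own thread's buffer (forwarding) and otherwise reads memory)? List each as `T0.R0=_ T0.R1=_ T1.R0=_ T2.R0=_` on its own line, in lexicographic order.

T0.R0=0 T0.R1=0 T1.R0=0 T2.R0=0
T0.R0=0 T0.R1=0 T1.R0=0 T2.R0=1
T0.R0=0 T0.R1=0 T1.R0=1 T2.R0=0
T0.R0=0 T0.R1=0 T1.R0=1 T2.R0=1
T0.R0=0 T0.R1=1 T1.R0=0 T2.R0=0
T0.R0=0 T0.R1=1 T1.R0=0 T2.R0=1
T0.R0=0 T0.R1=1 T1.R0=1 T2.R0=0
T0.R0=0 T0.R1=1 T1.R0=1 T2.R0=1
T0.R0=2 T0.R1=1 T1.R0=0 T2.R0=0
T0.R0=2 T0.R1=1 T1.R0=0 T2.R0=1

outcome vector order: (T0.R0,T0.R1,T1.R0,T2.R0)
|TSO outcomes| = 10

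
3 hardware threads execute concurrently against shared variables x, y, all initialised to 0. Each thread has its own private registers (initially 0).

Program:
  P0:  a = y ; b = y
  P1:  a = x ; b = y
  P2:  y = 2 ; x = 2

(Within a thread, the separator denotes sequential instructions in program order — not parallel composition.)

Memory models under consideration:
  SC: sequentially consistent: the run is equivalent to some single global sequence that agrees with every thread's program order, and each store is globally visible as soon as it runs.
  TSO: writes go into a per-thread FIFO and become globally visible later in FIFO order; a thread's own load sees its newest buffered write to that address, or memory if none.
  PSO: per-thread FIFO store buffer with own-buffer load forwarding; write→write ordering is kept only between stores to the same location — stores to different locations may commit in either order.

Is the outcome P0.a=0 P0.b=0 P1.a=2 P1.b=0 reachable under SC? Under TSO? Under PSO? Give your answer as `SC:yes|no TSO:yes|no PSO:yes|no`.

SC:no TSO:no PSO:yes

outcome vector order: (P0.a,P0.b,P1.a,P1.b)
SC: 9 outcomes — {(0,0,0,0), (0,0,0,2), (0,0,2,2), (0,2,0,0), (0,2,0,2), (0,2,2,2), (2,2,0,0), (2,2,0,2), (2,2,2,2)}
TSO: 9 outcomes — {(0,0,0,0), (0,0,0,2), (0,0,2,2), (0,2,0,0), (0,2,0,2), (0,2,2,2), (2,2,0,0), (2,2,0,2), (2,2,2,2)}
PSO: 12 outcomes — {(0,0,0,0), (0,0,0,2), (0,0,2,0), (0,0,2,2), (0,2,0,0), (0,2,0,2), (0,2,2,0), (0,2,2,2), (2,2,0,0), (2,2,0,2), (2,2,2,0), (2,2,2,2)}
target (0,0,2,0) ∈ {PSO}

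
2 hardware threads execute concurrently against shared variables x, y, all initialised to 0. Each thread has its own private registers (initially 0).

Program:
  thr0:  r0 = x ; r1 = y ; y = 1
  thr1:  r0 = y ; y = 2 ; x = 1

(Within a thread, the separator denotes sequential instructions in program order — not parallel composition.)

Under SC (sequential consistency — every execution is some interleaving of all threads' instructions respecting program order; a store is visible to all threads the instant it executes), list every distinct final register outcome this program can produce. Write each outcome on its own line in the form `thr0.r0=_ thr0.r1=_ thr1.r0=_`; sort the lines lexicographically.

thr0.r0=0 thr0.r1=0 thr1.r0=0
thr0.r0=0 thr0.r1=0 thr1.r0=1
thr0.r0=0 thr0.r1=2 thr1.r0=0
thr0.r0=1 thr0.r1=2 thr1.r0=0

outcome vector order: (thr0.r0,thr0.r1,thr1.r0)
|SC outcomes| = 4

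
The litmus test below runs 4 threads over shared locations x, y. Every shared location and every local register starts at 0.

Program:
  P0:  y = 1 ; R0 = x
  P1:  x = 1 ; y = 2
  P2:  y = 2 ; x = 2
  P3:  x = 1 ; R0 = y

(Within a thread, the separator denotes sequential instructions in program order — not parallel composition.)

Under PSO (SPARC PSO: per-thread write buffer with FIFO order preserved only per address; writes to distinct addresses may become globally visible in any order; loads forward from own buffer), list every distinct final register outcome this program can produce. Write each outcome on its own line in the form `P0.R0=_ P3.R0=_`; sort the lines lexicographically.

outcome vector order: (P0.R0,P3.R0)
|PSO outcomes| = 9

P0.R0=0 P3.R0=0
P0.R0=0 P3.R0=1
P0.R0=0 P3.R0=2
P0.R0=1 P3.R0=0
P0.R0=1 P3.R0=1
P0.R0=1 P3.R0=2
P0.R0=2 P3.R0=0
P0.R0=2 P3.R0=1
P0.R0=2 P3.R0=2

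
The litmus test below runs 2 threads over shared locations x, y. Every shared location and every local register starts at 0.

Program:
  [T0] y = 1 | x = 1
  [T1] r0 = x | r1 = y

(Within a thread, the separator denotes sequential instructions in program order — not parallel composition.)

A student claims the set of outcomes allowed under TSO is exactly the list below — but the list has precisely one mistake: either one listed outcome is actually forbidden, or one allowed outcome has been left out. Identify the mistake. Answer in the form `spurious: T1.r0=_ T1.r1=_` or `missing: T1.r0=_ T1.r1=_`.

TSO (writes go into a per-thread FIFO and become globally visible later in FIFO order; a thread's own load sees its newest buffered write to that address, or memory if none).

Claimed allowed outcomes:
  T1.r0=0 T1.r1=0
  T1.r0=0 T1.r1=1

outcome vector order: (T1.r0,T1.r1)
TSO: 3 outcomes — {(0,0), (0,1), (1,1)}
TSO∖claimed = {(1,1)}

missing: T1.r0=1 T1.r1=1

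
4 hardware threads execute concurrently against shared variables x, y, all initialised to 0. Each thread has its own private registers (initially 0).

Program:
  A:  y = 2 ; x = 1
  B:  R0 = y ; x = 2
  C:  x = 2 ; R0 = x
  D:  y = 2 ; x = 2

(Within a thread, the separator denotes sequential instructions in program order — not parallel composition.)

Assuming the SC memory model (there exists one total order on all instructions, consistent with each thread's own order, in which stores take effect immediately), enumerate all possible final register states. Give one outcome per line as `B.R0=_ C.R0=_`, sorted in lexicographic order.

outcome vector order: (B.R0,C.R0)
|SC outcomes| = 4

B.R0=0 C.R0=1
B.R0=0 C.R0=2
B.R0=2 C.R0=1
B.R0=2 C.R0=2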